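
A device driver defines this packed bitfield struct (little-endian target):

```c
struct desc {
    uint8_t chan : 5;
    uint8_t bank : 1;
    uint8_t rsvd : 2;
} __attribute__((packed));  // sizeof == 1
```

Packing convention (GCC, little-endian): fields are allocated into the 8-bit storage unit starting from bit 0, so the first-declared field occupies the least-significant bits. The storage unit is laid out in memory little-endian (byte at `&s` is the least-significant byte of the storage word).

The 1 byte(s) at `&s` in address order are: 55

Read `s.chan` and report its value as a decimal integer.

21

[0]=0x55 (little-endian) → word 0x55
chan:5 @ bit 0 → (0x55>>0)&0x1f = 0x15  ←
bank:1 @ bit 5 → (0x55>>5)&0x1 = 0x0
rsvd:2 @ bit 6 → (0x55>>6)&0x3 = 0x1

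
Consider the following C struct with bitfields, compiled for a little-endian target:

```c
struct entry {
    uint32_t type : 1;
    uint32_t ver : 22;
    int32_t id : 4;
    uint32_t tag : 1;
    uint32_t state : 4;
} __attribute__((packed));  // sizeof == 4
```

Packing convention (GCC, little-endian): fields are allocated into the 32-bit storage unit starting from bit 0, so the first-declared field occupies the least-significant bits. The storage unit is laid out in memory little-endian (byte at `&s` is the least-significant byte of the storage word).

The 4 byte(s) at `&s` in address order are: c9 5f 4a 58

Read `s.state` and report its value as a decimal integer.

5

[0]=0xc9 [1]=0x5f [2]=0x4a [3]=0x58 (little-endian) → word 0x584a5fc9
type:1 @ bit 0 → (0x584a5fc9>>0)&0x1 = 0x1
ver:22 @ bit 1 → (0x584a5fc9>>1)&0x3fffff = 0x252fe4
id:4 @ bit 23 → (0x584a5fc9>>23)&0xf = 0x0
tag:1 @ bit 27 → (0x584a5fc9>>27)&0x1 = 0x1
state:4 @ bit 28 → (0x584a5fc9>>28)&0xf = 0x5  ←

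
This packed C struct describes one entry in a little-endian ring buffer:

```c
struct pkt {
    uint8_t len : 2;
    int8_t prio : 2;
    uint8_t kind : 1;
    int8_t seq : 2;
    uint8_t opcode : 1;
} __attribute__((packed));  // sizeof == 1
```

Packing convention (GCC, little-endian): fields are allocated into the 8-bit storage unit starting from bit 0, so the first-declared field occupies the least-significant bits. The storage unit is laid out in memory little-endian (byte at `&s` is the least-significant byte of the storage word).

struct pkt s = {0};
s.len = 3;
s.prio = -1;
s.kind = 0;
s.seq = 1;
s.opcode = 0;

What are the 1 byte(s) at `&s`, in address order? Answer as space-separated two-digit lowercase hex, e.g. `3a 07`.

len (2b) val=3 bits=0x3 at bit 0: 0x03
prio (2b) val=-1 bits=0x3 at bit 2: 0x0f
kind (1b) val=0 bits=0x0 at bit 4: 0x0f
seq (2b) val=1 bits=0x1 at bit 5: 0x2f
opcode (1b) val=0 bits=0x0 at bit 7: 0x2f
word = 0x2f → little-endian bytes:
  [0]=0x2f

2f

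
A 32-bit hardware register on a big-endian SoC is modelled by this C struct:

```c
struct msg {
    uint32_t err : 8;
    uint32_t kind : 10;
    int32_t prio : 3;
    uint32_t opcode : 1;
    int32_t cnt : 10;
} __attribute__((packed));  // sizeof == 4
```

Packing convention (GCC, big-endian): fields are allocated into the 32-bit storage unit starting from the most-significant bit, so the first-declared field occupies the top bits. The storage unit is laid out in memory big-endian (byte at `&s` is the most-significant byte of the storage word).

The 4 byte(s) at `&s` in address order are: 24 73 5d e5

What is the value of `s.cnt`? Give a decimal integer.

[0]=0x24 [1]=0x73 [2]=0x5d [3]=0xe5 (big-endian) → word 0x24735de5
err:8 @ bit 24 → (0x24735de5>>24)&0xff = 0x24
kind:10 @ bit 14 → (0x24735de5>>14)&0x3ff = 0x1cd
prio:3 @ bit 11 → (0x24735de5>>11)&0x7 = 0x3
opcode:1 @ bit 10 → (0x24735de5>>10)&0x1 = 0x1
cnt:10 @ bit 0 → (0x24735de5>>0)&0x3ff = 0x1e5  ←
cnt signed 10b, MSB=0: value = 485

485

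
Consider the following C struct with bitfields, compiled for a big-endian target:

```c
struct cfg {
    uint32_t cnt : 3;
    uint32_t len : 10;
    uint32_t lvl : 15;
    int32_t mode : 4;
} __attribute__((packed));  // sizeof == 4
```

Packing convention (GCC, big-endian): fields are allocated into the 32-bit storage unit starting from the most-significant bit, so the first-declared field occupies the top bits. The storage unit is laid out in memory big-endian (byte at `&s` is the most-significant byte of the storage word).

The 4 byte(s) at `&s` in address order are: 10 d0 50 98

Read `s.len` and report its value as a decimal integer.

[0]=0x10 [1]=0xd0 [2]=0x50 [3]=0x98 (big-endian) → word 0x10d05098
cnt:3 @ bit 29 → (0x10d05098>>29)&0x7 = 0x0
len:10 @ bit 19 → (0x10d05098>>19)&0x3ff = 0x21a  ←
lvl:15 @ bit 4 → (0x10d05098>>4)&0x7fff = 0x509
mode:4 @ bit 0 → (0x10d05098>>0)&0xf = 0x8

538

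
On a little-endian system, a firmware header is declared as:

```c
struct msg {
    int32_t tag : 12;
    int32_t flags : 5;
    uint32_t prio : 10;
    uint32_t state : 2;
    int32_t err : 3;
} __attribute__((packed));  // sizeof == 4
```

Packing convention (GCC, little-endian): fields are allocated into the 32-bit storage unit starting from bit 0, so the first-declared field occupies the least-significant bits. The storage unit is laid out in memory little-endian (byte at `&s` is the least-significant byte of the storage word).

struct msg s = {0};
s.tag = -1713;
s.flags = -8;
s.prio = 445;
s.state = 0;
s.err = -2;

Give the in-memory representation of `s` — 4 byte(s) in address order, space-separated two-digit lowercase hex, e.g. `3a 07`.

4f 89 7b c3

[0+:12] tag=-1713 & 0xfff = 0x94f; word=0x0000094f
[12+:5] flags=-8 & 0x1f = 0x18; word=0x0001894f
[17+:10] prio=445 & 0x3ff = 0x1bd; word=0x037b894f
[27+:2] state=0 & 0x3 = 0x0; word=0x037b894f
[29+:3] err=-2 & 0x7 = 0x6; word=0xc37b894f
word = 0xc37b894f → little-endian bytes:
  [0]=0x4f  [1]=0x89  [2]=0x7b  [3]=0xc3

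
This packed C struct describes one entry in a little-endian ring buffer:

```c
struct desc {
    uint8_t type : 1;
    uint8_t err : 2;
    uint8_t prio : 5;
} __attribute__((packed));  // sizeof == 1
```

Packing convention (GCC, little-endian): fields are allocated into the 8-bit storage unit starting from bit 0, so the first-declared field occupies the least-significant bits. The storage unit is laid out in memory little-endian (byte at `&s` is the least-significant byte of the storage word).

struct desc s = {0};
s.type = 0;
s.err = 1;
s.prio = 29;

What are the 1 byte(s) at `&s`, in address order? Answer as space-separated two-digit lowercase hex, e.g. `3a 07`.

type (1b) val=0 bits=0x0 at bit 0: 0x00
err (2b) val=1 bits=0x1 at bit 1: 0x02
prio (5b) val=29 bits=0x1d at bit 3: 0xea
word = 0xea → little-endian bytes:
  [0]=0xea

ea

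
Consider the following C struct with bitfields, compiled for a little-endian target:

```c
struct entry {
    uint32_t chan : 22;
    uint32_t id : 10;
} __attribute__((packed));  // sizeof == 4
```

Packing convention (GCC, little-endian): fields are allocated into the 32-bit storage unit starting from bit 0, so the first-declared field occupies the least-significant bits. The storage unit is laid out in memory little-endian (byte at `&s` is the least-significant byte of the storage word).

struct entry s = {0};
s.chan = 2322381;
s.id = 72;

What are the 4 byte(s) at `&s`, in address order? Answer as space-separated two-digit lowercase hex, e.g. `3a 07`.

chan:22 = 2322381 → 0x236fcd << 0 → word 0x00236fcd
id:10 = 72 → 0x48 << 22 → word 0x12236fcd
word = 0x12236fcd → little-endian bytes:
  [0]=0xcd  [1]=0x6f  [2]=0x23  [3]=0x12

cd 6f 23 12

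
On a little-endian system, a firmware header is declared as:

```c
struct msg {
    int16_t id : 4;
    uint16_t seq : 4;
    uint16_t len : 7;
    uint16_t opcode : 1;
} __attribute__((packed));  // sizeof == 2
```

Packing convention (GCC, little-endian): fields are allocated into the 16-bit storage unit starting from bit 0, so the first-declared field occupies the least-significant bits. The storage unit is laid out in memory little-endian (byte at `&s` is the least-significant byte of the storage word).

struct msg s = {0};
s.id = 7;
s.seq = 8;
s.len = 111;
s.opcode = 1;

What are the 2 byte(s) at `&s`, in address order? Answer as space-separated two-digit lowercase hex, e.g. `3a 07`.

id:4 = 7 → 0x7 << 0 → word 0x0007
seq:4 = 8 → 0x8 << 4 → word 0x0087
len:7 = 111 → 0x6f << 8 → word 0x6f87
opcode:1 = 1 → 0x1 << 15 → word 0xef87
word = 0xef87 → little-endian bytes:
  [0]=0x87  [1]=0xef

87 ef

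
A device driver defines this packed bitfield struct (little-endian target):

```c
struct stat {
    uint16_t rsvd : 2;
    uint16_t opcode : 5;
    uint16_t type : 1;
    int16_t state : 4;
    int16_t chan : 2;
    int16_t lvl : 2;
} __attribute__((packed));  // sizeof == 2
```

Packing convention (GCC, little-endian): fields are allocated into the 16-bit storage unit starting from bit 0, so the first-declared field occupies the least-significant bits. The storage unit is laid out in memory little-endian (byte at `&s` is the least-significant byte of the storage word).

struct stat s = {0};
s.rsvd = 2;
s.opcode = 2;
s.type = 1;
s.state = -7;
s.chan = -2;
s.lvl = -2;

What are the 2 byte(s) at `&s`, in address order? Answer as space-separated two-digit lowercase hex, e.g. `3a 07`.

8a a9

rsvd (2b) val=2 bits=0x2 at bit 0: 0x0002
opcode (5b) val=2 bits=0x2 at bit 2: 0x000a
type (1b) val=1 bits=0x1 at bit 7: 0x008a
state (4b) val=-7 bits=0x9 at bit 8: 0x098a
chan (2b) val=-2 bits=0x2 at bit 12: 0x298a
lvl (2b) val=-2 bits=0x2 at bit 14: 0xa98a
word = 0xa98a → little-endian bytes:
  [0]=0x8a  [1]=0xa9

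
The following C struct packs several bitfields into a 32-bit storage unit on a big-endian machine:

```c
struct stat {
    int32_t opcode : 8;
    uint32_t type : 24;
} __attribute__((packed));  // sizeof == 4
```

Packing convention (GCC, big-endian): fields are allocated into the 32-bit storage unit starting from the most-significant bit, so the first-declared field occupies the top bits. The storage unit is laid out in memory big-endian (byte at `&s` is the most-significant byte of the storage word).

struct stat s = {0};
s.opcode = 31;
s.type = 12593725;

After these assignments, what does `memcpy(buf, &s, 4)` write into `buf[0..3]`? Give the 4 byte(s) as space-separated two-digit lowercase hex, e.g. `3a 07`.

[24+:8] opcode=31 & 0xff = 0x1f; word=0x1f000000
[0+:24] type=12593725 & 0xffffff = 0xc02a3d; word=0x1fc02a3d
word = 0x1fc02a3d → big-endian bytes:
  [0]=0x1f  [1]=0xc0  [2]=0x2a  [3]=0x3d

1f c0 2a 3d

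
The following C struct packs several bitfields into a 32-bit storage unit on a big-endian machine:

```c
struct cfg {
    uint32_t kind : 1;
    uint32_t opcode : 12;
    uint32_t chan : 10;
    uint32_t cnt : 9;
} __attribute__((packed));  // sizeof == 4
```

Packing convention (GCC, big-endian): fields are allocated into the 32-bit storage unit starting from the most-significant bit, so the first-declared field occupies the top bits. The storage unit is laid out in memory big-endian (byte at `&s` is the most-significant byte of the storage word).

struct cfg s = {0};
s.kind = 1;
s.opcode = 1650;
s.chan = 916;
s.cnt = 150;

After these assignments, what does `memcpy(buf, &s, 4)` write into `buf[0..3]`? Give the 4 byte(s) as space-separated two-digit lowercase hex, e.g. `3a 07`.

b3 97 28 96

[31+:1] kind=1 & 0x1 = 0x1; word=0x80000000
[19+:12] opcode=1650 & 0xfff = 0x672; word=0xb3900000
[9+:10] chan=916 & 0x3ff = 0x394; word=0xb3972800
[0+:9] cnt=150 & 0x1ff = 0x96; word=0xb3972896
word = 0xb3972896 → big-endian bytes:
  [0]=0xb3  [1]=0x97  [2]=0x28  [3]=0x96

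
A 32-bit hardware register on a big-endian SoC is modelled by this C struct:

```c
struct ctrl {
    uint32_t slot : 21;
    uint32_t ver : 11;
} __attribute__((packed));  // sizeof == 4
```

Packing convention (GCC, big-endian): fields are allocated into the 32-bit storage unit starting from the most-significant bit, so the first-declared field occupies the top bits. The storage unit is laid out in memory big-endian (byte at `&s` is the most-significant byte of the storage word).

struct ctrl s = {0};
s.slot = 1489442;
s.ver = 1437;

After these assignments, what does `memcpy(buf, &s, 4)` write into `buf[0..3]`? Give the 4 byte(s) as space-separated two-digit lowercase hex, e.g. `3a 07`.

b5 d1 15 9d

[11+:21] slot=1489442 & 0x1fffff = 0x16ba22; word=0xb5d11000
[0+:11] ver=1437 & 0x7ff = 0x59d; word=0xb5d1159d
word = 0xb5d1159d → big-endian bytes:
  [0]=0xb5  [1]=0xd1  [2]=0x15  [3]=0x9d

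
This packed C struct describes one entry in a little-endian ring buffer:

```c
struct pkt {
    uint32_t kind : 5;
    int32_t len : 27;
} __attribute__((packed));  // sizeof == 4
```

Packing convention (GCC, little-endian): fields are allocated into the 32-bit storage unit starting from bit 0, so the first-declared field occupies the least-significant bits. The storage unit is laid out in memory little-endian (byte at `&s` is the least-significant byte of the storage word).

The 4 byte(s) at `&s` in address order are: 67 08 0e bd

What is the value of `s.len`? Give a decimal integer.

-35098557

[0]=0x67 [1]=0x08 [2]=0x0e [3]=0xbd (little-endian) → word 0xbd0e0867
kind:5 @ bit 0 → (0xbd0e0867>>0)&0x1f = 0x7
len:27 @ bit 5 → (0xbd0e0867>>5)&0x7ffffff = 0x5e87043  ←
len signed 27b, MSB=1: 99119171 - 134217728 = -35098557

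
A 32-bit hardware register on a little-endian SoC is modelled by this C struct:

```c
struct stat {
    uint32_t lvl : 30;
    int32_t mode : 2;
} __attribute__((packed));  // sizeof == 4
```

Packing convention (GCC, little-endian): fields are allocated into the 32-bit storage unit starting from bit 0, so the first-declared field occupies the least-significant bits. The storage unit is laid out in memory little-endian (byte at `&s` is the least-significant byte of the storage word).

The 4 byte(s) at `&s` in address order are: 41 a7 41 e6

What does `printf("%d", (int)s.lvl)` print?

641836865

[0]=0x41 [1]=0xa7 [2]=0x41 [3]=0xe6 (little-endian) → word 0xe641a741
lvl:30 @ bit 0 → (0xe641a741>>0)&0x3fffffff = 0x2641a741  ←
mode:2 @ bit 30 → (0xe641a741>>30)&0x3 = 0x3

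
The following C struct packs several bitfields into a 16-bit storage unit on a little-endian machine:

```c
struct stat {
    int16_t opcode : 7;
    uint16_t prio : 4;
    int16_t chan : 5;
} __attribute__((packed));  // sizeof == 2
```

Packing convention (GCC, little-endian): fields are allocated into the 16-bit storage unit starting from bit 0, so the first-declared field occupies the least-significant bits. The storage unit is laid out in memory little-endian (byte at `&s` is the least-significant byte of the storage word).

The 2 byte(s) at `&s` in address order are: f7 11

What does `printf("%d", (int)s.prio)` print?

[0]=0xf7 [1]=0x11 (little-endian) → word 0x11f7
opcode [0+:7] = (word>>0) & 0x7f = 119
prio [7+:4] = (word>>7) & 0xf = 3  ←
chan [11+:5] = (word>>11) & 0x1f = 2

3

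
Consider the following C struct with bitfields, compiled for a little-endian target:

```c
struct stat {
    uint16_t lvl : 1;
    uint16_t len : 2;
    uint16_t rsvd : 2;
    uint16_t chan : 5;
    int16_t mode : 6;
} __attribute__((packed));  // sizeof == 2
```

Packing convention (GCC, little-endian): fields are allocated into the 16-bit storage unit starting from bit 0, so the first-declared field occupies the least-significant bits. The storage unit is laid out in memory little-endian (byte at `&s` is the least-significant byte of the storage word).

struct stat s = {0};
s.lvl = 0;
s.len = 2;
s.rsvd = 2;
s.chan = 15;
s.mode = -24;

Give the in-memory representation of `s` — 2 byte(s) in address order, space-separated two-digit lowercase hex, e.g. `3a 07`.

f4 a1

lvl (1b) val=0 bits=0x0 at bit 0: 0x0000
len (2b) val=2 bits=0x2 at bit 1: 0x0004
rsvd (2b) val=2 bits=0x2 at bit 3: 0x0014
chan (5b) val=15 bits=0xf at bit 5: 0x01f4
mode (6b) val=-24 bits=0x28 at bit 10: 0xa1f4
word = 0xa1f4 → little-endian bytes:
  [0]=0xf4  [1]=0xa1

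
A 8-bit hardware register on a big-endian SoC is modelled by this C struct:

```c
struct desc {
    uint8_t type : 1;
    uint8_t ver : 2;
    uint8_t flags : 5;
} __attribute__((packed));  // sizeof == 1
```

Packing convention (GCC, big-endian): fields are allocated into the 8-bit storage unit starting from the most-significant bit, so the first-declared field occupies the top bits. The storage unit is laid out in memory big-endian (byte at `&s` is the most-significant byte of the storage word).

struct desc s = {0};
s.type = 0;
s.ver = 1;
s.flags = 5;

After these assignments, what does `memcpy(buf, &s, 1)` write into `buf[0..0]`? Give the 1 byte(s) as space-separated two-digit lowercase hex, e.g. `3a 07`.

type (1b) val=0 bits=0x0 at bit 7: 0x00
ver (2b) val=1 bits=0x1 at bit 5: 0x20
flags (5b) val=5 bits=0x5 at bit 0: 0x25
word = 0x25 → big-endian bytes:
  [0]=0x25

25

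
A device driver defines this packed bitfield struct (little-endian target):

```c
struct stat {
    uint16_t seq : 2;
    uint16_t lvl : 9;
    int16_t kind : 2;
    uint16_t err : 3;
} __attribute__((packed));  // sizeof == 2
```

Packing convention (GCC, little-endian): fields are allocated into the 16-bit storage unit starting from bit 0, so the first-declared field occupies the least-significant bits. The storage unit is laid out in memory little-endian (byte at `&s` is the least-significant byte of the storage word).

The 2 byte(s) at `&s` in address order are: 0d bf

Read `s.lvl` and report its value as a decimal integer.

451

[0]=0x0d [1]=0xbf (little-endian) → word 0xbf0d
seq [0+:2] = (word>>0) & 0x3 = 1
lvl [2+:9] = (word>>2) & 0x1ff = 451  ←
kind [11+:2] = (word>>11) & 0x3 = 3
err [13+:3] = (word>>13) & 0x7 = 5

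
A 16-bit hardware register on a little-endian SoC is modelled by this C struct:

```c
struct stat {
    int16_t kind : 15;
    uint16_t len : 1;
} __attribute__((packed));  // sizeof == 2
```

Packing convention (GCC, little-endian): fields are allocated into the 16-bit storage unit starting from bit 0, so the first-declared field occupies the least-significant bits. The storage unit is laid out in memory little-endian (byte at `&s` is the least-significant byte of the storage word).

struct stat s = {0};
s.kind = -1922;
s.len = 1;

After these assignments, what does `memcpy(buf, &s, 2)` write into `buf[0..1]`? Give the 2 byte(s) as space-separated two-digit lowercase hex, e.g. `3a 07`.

[0+:15] kind=-1922 & 0x7fff = 0x787e; word=0x787e
[15+:1] len=1 & 0x1 = 0x1; word=0xf87e
word = 0xf87e → little-endian bytes:
  [0]=0x7e  [1]=0xf8

7e f8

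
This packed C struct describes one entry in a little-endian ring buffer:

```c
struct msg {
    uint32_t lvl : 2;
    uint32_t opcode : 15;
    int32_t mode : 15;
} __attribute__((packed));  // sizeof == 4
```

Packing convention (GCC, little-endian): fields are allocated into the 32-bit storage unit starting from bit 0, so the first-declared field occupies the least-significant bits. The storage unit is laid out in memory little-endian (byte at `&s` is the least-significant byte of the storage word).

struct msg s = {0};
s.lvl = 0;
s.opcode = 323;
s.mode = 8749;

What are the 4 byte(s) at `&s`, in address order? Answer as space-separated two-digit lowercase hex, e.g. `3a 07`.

0c 05 5a 44

[0+:2] lvl=0 & 0x3 = 0x0; word=0x00000000
[2+:15] opcode=323 & 0x7fff = 0x143; word=0x0000050c
[17+:15] mode=8749 & 0x7fff = 0x222d; word=0x445a050c
word = 0x445a050c → little-endian bytes:
  [0]=0x0c  [1]=0x05  [2]=0x5a  [3]=0x44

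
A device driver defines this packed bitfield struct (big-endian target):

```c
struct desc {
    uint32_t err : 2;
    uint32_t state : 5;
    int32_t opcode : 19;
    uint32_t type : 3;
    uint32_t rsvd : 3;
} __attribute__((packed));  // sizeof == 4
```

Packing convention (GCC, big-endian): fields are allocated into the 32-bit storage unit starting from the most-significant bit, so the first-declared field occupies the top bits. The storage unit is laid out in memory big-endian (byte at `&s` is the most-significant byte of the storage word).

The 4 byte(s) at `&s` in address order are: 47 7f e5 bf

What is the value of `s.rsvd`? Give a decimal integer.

7

[0]=0x47 [1]=0x7f [2]=0xe5 [3]=0xbf (big-endian) → word 0x477fe5bf
err:2 @ bit 30 → (0x477fe5bf>>30)&0x3 = 0x1
state:5 @ bit 25 → (0x477fe5bf>>25)&0x1f = 0x3
opcode:19 @ bit 6 → (0x477fe5bf>>6)&0x7ffff = 0x5ff96
type:3 @ bit 3 → (0x477fe5bf>>3)&0x7 = 0x7
rsvd:3 @ bit 0 → (0x477fe5bf>>0)&0x7 = 0x7  ←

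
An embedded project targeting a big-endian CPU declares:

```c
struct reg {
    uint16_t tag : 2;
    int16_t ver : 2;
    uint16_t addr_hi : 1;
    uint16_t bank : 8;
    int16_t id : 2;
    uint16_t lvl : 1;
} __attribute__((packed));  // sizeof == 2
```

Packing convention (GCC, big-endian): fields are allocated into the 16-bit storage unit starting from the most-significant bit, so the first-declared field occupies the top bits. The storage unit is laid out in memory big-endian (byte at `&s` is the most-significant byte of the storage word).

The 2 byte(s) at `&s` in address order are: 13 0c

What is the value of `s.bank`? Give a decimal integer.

[0]=0x13 [1]=0x0c (big-endian) → word 0x130c
tag [14+:2] = (word>>14) & 0x3 = 0
ver [12+:2] = (word>>12) & 0x3 = 1
addr_hi [11+:1] = (word>>11) & 0x1 = 0
bank [3+:8] = (word>>3) & 0xff = 97  ←
id [1+:2] = (word>>1) & 0x3 = 2
lvl [0+:1] = (word>>0) & 0x1 = 0

97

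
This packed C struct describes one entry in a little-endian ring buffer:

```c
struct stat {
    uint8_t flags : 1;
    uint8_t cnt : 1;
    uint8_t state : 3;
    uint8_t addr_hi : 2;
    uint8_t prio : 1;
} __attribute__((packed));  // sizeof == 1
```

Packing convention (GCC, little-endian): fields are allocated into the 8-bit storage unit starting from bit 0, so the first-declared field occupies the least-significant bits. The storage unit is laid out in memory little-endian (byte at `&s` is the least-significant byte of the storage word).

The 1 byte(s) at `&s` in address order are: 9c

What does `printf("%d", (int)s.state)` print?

7

[0]=0x9c (little-endian) → word 0x9c
flags [0+:1] = (word>>0) & 0x1 = 0
cnt [1+:1] = (word>>1) & 0x1 = 0
state [2+:3] = (word>>2) & 0x7 = 7  ←
addr_hi [5+:2] = (word>>5) & 0x3 = 0
prio [7+:1] = (word>>7) & 0x1 = 1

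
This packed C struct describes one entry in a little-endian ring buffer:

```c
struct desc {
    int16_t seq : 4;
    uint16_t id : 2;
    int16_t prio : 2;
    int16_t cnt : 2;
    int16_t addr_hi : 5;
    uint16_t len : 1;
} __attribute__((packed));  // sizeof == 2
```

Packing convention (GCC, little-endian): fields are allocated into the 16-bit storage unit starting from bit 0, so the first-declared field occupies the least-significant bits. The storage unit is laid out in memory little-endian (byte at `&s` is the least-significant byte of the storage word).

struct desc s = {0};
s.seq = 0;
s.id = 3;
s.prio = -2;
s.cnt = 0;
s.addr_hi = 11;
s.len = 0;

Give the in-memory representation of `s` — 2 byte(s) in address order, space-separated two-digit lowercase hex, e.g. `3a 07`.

b0 2c

[0+:4] seq=0 & 0xf = 0x0; word=0x0000
[4+:2] id=3 & 0x3 = 0x3; word=0x0030
[6+:2] prio=-2 & 0x3 = 0x2; word=0x00b0
[8+:2] cnt=0 & 0x3 = 0x0; word=0x00b0
[10+:5] addr_hi=11 & 0x1f = 0xb; word=0x2cb0
[15+:1] len=0 & 0x1 = 0x0; word=0x2cb0
word = 0x2cb0 → little-endian bytes:
  [0]=0xb0  [1]=0x2c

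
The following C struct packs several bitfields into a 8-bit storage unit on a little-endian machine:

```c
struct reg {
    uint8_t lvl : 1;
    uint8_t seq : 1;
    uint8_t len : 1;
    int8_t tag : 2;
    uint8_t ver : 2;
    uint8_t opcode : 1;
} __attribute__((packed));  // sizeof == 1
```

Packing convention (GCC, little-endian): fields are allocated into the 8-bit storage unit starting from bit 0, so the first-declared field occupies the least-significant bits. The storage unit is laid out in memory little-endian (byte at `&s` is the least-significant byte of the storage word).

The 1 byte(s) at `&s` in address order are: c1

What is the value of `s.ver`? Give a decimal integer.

[0]=0xc1 (little-endian) → word 0xc1
lvl [0+:1] = (word>>0) & 0x1 = 1
seq [1+:1] = (word>>1) & 0x1 = 0
len [2+:1] = (word>>2) & 0x1 = 0
tag [3+:2] = (word>>3) & 0x3 = 0
ver [5+:2] = (word>>5) & 0x3 = 2  ←
opcode [7+:1] = (word>>7) & 0x1 = 1

2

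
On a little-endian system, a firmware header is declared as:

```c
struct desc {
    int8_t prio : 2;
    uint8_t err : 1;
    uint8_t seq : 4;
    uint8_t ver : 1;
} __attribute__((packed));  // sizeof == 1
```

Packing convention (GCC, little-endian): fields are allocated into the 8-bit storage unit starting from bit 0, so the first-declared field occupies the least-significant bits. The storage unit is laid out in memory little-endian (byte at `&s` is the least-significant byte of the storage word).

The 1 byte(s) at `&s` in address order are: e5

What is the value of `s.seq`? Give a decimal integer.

12

[0]=0xe5 (little-endian) → word 0xe5
prio:2 @ bit 0 → (0xe5>>0)&0x3 = 0x1
err:1 @ bit 2 → (0xe5>>2)&0x1 = 0x1
seq:4 @ bit 3 → (0xe5>>3)&0xf = 0xc  ←
ver:1 @ bit 7 → (0xe5>>7)&0x1 = 0x1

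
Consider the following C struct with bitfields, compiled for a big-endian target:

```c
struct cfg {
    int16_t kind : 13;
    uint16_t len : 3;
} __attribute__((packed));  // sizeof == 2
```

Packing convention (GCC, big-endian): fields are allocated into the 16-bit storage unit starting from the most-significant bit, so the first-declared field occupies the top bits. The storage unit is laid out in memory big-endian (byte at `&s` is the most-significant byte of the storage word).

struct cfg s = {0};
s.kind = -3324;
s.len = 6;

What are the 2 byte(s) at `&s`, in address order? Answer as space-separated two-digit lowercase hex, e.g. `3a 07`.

98 26

[3+:13] kind=-3324 & 0x1fff = 0x1304; word=0x9820
[0+:3] len=6 & 0x7 = 0x6; word=0x9826
word = 0x9826 → big-endian bytes:
  [0]=0x98  [1]=0x26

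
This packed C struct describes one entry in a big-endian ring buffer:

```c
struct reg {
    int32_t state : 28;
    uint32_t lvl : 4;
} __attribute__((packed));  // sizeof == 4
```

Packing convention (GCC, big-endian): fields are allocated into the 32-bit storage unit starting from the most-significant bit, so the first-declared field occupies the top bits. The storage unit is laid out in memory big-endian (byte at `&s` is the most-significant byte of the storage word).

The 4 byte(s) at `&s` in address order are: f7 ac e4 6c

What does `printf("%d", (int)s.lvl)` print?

12

[0]=0xf7 [1]=0xac [2]=0xe4 [3]=0x6c (big-endian) → word 0xf7ace46c
state:28 @ bit 4 → (0xf7ace46c>>4)&0xfffffff = 0xf7ace46
lvl:4 @ bit 0 → (0xf7ace46c>>0)&0xf = 0xc  ←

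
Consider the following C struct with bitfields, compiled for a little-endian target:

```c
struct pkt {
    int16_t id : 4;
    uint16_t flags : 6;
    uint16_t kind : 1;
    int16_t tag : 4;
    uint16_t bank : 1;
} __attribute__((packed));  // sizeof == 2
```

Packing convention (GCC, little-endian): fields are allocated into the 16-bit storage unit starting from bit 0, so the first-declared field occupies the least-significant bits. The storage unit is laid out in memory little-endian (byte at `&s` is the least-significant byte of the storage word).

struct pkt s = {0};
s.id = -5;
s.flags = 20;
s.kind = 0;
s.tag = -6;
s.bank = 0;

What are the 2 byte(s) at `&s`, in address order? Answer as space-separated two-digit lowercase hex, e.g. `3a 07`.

id:4 = -5 → 0xb << 0 → word 0x000b
flags:6 = 20 → 0x14 << 4 → word 0x014b
kind:1 = 0 → 0x0 << 10 → word 0x014b
tag:4 = -6 → 0xa << 11 → word 0x514b
bank:1 = 0 → 0x0 << 15 → word 0x514b
word = 0x514b → little-endian bytes:
  [0]=0x4b  [1]=0x51

4b 51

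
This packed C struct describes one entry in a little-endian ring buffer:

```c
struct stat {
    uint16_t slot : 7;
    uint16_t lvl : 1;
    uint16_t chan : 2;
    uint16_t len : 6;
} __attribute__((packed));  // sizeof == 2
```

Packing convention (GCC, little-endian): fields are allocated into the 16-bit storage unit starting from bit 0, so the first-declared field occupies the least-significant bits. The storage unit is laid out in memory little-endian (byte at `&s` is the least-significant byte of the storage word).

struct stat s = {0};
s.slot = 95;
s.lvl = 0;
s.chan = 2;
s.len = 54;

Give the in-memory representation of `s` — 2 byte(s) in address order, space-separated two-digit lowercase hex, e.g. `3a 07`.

5f da

[0+:7] slot=95 & 0x7f = 0x5f; word=0x005f
[7+:1] lvl=0 & 0x1 = 0x0; word=0x005f
[8+:2] chan=2 & 0x3 = 0x2; word=0x025f
[10+:6] len=54 & 0x3f = 0x36; word=0xda5f
word = 0xda5f → little-endian bytes:
  [0]=0x5f  [1]=0xda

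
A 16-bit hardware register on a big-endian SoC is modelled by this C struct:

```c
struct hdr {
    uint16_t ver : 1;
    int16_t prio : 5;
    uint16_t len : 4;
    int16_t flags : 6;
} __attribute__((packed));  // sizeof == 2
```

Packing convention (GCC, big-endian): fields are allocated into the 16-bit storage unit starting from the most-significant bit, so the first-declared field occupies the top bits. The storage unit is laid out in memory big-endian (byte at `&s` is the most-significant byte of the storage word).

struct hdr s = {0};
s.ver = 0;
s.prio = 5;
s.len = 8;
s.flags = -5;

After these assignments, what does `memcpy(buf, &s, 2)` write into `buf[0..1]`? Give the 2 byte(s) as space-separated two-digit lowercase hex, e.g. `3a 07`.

[15+:1] ver=0 & 0x1 = 0x0; word=0x0000
[10+:5] prio=5 & 0x1f = 0x5; word=0x1400
[6+:4] len=8 & 0xf = 0x8; word=0x1600
[0+:6] flags=-5 & 0x3f = 0x3b; word=0x163b
word = 0x163b → big-endian bytes:
  [0]=0x16  [1]=0x3b

16 3b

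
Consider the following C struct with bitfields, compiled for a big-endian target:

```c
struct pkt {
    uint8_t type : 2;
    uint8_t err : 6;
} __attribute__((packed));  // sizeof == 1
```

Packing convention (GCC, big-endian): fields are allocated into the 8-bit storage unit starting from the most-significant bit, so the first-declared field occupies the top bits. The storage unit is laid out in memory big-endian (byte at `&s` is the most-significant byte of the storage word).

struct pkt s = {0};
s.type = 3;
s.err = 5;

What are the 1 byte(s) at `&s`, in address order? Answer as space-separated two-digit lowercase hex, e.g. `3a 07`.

c5

type (2b) val=3 bits=0x3 at bit 6: 0xc0
err (6b) val=5 bits=0x5 at bit 0: 0xc5
word = 0xc5 → big-endian bytes:
  [0]=0xc5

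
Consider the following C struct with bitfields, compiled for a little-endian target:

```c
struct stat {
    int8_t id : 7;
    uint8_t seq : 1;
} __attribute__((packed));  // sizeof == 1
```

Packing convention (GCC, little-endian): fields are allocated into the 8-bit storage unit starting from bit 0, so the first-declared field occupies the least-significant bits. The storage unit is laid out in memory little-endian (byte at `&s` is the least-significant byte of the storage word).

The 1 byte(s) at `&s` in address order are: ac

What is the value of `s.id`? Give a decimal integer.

44

[0]=0xac (little-endian) → word 0xac
id:7 @ bit 0 → (0xac>>0)&0x7f = 0x2c  ←
seq:1 @ bit 7 → (0xac>>7)&0x1 = 0x1
id signed 7b, MSB=0: value = 44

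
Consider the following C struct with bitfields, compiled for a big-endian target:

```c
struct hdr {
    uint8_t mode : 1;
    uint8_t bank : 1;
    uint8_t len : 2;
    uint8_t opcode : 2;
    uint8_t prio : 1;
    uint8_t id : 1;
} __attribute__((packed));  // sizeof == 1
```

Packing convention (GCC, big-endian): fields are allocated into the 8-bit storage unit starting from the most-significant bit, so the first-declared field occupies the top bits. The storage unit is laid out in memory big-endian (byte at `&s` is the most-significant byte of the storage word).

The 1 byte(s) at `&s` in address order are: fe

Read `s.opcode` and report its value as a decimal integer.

[0]=0xfe (big-endian) → word 0xfe
mode:1 @ bit 7 → (0xfe>>7)&0x1 = 0x1
bank:1 @ bit 6 → (0xfe>>6)&0x1 = 0x1
len:2 @ bit 4 → (0xfe>>4)&0x3 = 0x3
opcode:2 @ bit 2 → (0xfe>>2)&0x3 = 0x3  ←
prio:1 @ bit 1 → (0xfe>>1)&0x1 = 0x1
id:1 @ bit 0 → (0xfe>>0)&0x1 = 0x0

3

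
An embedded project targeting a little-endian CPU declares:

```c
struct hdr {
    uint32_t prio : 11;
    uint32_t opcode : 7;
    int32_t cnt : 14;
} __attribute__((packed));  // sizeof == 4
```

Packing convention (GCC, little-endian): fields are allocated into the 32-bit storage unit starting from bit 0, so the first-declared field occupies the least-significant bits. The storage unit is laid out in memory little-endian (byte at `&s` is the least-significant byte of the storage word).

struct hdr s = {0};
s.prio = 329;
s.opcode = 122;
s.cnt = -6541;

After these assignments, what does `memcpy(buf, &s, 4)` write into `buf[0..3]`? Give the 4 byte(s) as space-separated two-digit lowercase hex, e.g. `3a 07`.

prio (11b) val=329 bits=0x149 at bit 0: 0x00000149
opcode (7b) val=122 bits=0x7a at bit 11: 0x0003d149
cnt (14b) val=-6541 bits=0x2673 at bit 18: 0x99cfd149
word = 0x99cfd149 → little-endian bytes:
  [0]=0x49  [1]=0xd1  [2]=0xcf  [3]=0x99

49 d1 cf 99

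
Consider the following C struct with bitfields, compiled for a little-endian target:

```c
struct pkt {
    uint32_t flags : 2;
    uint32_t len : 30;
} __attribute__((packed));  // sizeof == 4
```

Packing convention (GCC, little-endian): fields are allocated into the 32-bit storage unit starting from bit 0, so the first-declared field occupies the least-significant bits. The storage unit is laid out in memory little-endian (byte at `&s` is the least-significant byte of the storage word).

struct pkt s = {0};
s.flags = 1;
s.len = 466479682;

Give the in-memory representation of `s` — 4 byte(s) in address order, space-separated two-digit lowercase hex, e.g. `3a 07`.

flags (2b) val=1 bits=0x1 at bit 0: 0x00000001
len (30b) val=466479682 bits=0x1bcdea42 at bit 2: 0x6f37a909
word = 0x6f37a909 → little-endian bytes:
  [0]=0x09  [1]=0xa9  [2]=0x37  [3]=0x6f

09 a9 37 6f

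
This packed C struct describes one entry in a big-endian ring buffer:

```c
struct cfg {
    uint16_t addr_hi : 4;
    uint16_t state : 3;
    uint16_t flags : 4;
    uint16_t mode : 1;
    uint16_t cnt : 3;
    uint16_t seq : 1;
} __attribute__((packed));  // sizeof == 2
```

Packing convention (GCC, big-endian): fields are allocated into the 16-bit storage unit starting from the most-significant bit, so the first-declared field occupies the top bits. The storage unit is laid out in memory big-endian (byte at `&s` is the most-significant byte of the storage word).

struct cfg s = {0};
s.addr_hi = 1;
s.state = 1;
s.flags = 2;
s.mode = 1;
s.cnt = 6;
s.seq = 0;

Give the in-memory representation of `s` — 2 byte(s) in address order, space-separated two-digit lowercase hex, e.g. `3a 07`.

[12+:4] addr_hi=1 & 0xf = 0x1; word=0x1000
[9+:3] state=1 & 0x7 = 0x1; word=0x1200
[5+:4] flags=2 & 0xf = 0x2; word=0x1240
[4+:1] mode=1 & 0x1 = 0x1; word=0x1250
[1+:3] cnt=6 & 0x7 = 0x6; word=0x125c
[0+:1] seq=0 & 0x1 = 0x0; word=0x125c
word = 0x125c → big-endian bytes:
  [0]=0x12  [1]=0x5c

12 5c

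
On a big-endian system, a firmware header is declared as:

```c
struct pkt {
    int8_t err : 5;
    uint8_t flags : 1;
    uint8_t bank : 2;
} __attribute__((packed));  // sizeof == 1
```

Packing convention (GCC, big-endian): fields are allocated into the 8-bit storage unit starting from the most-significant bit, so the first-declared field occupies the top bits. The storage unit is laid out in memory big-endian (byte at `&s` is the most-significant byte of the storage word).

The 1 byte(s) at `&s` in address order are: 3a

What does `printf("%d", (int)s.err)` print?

7

[0]=0x3a (big-endian) → word 0x3a
err:5 @ bit 3 → (0x3a>>3)&0x1f = 0x7  ←
flags:1 @ bit 2 → (0x3a>>2)&0x1 = 0x0
bank:2 @ bit 0 → (0x3a>>0)&0x3 = 0x2
err signed 5b, MSB=0: value = 7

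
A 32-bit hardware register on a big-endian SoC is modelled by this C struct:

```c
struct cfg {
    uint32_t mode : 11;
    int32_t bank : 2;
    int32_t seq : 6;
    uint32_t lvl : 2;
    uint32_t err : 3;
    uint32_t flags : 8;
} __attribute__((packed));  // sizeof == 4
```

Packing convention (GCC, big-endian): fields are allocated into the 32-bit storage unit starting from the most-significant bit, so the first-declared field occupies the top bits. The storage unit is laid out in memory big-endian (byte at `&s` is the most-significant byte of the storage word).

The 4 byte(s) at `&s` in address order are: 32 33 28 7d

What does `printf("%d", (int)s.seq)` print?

25

[0]=0x32 [1]=0x33 [2]=0x28 [3]=0x7d (big-endian) → word 0x3233287d
mode:11 @ bit 21 → (0x3233287d>>21)&0x7ff = 0x191
bank:2 @ bit 19 → (0x3233287d>>19)&0x3 = 0x2
seq:6 @ bit 13 → (0x3233287d>>13)&0x3f = 0x19  ←
lvl:2 @ bit 11 → (0x3233287d>>11)&0x3 = 0x1
err:3 @ bit 8 → (0x3233287d>>8)&0x7 = 0x0
flags:8 @ bit 0 → (0x3233287d>>0)&0xff = 0x7d
seq signed 6b, MSB=0: value = 25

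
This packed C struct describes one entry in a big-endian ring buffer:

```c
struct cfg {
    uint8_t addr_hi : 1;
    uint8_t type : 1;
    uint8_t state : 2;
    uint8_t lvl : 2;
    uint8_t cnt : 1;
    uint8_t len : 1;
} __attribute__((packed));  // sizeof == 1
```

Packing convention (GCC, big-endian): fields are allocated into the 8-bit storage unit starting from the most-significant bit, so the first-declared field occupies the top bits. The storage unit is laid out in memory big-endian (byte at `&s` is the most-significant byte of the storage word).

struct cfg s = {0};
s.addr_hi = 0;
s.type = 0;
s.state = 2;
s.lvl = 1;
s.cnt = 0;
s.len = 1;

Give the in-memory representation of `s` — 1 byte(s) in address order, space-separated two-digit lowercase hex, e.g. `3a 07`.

25

addr_hi (1b) val=0 bits=0x0 at bit 7: 0x00
type (1b) val=0 bits=0x0 at bit 6: 0x00
state (2b) val=2 bits=0x2 at bit 4: 0x20
lvl (2b) val=1 bits=0x1 at bit 2: 0x24
cnt (1b) val=0 bits=0x0 at bit 1: 0x24
len (1b) val=1 bits=0x1 at bit 0: 0x25
word = 0x25 → big-endian bytes:
  [0]=0x25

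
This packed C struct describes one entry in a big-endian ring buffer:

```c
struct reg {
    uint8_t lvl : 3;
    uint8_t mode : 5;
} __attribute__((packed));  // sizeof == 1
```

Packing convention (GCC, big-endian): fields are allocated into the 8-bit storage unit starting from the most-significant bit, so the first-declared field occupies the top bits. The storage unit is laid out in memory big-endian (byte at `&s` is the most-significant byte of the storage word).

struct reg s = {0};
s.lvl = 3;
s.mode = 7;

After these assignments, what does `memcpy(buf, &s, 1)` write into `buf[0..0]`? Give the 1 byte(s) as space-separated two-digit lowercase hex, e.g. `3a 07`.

lvl:3 = 3 → 0x3 << 5 → word 0x60
mode:5 = 7 → 0x7 << 0 → word 0x67
word = 0x67 → big-endian bytes:
  [0]=0x67

67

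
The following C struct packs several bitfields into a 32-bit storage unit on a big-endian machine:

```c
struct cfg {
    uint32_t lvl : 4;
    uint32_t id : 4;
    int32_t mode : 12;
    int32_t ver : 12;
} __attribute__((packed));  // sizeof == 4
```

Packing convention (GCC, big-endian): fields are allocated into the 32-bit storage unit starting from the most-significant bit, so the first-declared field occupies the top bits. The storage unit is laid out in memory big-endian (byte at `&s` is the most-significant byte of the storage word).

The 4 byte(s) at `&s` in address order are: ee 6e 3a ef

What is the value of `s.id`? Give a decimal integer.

[0]=0xee [1]=0x6e [2]=0x3a [3]=0xef (big-endian) → word 0xee6e3aef
lvl:4 @ bit 28 → (0xee6e3aef>>28)&0xf = 0xe
id:4 @ bit 24 → (0xee6e3aef>>24)&0xf = 0xe  ←
mode:12 @ bit 12 → (0xee6e3aef>>12)&0xfff = 0x6e3
ver:12 @ bit 0 → (0xee6e3aef>>0)&0xfff = 0xaef

14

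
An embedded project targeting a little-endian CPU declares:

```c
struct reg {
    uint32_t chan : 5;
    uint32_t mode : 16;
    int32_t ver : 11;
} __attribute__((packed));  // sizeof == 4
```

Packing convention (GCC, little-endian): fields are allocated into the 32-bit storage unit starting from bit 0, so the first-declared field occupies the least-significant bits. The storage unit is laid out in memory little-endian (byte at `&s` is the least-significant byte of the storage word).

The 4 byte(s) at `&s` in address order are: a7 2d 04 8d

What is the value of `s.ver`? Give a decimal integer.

[0]=0xa7 [1]=0x2d [2]=0x04 [3]=0x8d (little-endian) → word 0x8d042da7
chan:5 @ bit 0 → (0x8d042da7>>0)&0x1f = 0x7
mode:16 @ bit 5 → (0x8d042da7>>5)&0xffff = 0x216d
ver:11 @ bit 21 → (0x8d042da7>>21)&0x7ff = 0x468  ←
ver signed 11b, MSB=1: 1128 - 2048 = -920

-920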